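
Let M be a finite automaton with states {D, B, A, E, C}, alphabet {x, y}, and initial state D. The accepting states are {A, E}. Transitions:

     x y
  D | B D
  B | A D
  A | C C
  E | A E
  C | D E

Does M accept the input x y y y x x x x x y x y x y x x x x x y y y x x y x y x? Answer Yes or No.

D → B → D → D → D → B → A → C → D → B → D → B → D → B → D → B → A → C → D → B → D → D → D → B → A → C → D → D → B
End state B is not accepting.

No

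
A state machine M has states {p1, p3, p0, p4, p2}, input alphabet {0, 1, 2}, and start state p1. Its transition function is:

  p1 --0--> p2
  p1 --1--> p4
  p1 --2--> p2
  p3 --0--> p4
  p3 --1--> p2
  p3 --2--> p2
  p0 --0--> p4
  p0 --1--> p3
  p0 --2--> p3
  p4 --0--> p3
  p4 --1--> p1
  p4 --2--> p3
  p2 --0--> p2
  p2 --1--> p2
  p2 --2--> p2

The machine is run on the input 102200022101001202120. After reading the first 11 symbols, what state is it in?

p2

p1 → p4 → p3 → p2 → p2 → p2 → p2 → p2 → p2 → p2 → p2 → p2
After 11 symbols: p2.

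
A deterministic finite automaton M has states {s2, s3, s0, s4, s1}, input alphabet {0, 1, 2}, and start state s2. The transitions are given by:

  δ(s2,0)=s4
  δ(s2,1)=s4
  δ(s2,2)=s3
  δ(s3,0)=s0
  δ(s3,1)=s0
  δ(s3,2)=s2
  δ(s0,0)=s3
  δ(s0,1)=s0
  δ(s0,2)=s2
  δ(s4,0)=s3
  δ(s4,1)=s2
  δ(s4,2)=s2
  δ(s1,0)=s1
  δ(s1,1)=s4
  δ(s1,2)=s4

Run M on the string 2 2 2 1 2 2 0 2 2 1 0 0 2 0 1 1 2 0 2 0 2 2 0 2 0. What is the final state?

s4

Trace: s2 -2-> s3 -2-> s2 -2-> s3 -1-> s0 -2-> s2 -2-> s3 -0-> s0 -2-> s2 -2-> s3 -1-> s0 -0-> s3 -0-> s0 -2-> s2 -0-> s4 -1-> s2 -1-> s4 -2-> s2 -0-> s4 -2-> s2 -0-> s4 -2-> s2 -2-> s3 -0-> s0 -2-> s2 -0-> s4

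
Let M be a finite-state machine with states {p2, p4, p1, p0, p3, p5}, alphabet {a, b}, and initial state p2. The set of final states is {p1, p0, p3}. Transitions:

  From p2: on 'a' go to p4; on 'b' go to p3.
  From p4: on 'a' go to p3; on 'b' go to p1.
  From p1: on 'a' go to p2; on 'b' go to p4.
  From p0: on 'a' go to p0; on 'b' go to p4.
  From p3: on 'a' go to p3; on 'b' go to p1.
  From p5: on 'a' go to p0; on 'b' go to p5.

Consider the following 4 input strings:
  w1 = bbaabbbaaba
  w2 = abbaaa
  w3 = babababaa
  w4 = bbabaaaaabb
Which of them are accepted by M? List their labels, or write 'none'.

w1:
  start at p2
  read 'b': p2 → p3
  read 'b': p3 → p1
  read 'a': p1 → p2
  read 'a': p2 → p4
  read 'b': p4 → p1
  read 'b': p1 → p4
  read 'b': p4 → p1
  read 'a': p1 → p2
  read 'a': p2 → p4
  read 'b': p4 → p1
  read 'a': p1 → p2
  end p2, rejected
w2:
  start at p2
  read 'a': p2 → p4
  read 'b': p4 → p1
  read 'b': p1 → p4
  read 'a': p4 → p3
  read 'a': p3 → p3
  read 'a': p3 → p3
  end p3, accepted
w3:
  start at p2
  read 'b': p2 → p3
  read 'a': p3 → p3
  read 'b': p3 → p1
  read 'a': p1 → p2
  read 'b': p2 → p3
  read 'a': p3 → p3
  read 'b': p3 → p1
  read 'a': p1 → p2
  read 'a': p2 → p4
  end p4, rejected
w4:
  start at p2
  read 'b': p2 → p3
  read 'b': p3 → p1
  read 'a': p1 → p2
  read 'b': p2 → p3
  read 'a': p3 → p3
  read 'a': p3 → p3
  read 'a': p3 → p3
  read 'a': p3 → p3
  read 'a': p3 → p3
  read 'b': p3 → p1
  read 'b': p1 → p4
  end p4, rejected

w2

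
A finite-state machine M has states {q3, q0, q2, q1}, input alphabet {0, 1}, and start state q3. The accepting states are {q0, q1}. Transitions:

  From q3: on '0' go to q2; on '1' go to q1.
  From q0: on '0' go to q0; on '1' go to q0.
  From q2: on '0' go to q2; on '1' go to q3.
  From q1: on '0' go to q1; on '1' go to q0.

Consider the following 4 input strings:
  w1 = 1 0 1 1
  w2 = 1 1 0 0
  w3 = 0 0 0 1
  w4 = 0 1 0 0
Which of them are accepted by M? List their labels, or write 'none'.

w1, w2

w1: Trace: q3 -1-> q1 -0-> q1 -1-> q0 -1-> q0  → end q0, accepted
w2: Trace: q3 -1-> q1 -1-> q0 -0-> q0 -0-> q0  → end q0, accepted
w3: Trace: q3 -0-> q2 -0-> q2 -0-> q2 -1-> q3  → end q3, rejected
w4: Trace: q3 -0-> q2 -1-> q3 -0-> q2 -0-> q2  → end q2, rejected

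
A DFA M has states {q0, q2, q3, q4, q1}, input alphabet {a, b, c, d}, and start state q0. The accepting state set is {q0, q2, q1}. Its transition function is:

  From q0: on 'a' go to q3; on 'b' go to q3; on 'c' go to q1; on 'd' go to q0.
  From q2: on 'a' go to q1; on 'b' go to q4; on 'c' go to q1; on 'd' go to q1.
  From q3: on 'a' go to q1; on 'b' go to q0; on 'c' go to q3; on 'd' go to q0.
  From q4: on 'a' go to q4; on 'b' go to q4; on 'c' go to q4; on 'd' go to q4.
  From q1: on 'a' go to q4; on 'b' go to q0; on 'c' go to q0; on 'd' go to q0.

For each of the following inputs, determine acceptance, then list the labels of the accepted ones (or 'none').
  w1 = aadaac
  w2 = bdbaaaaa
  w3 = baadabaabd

w1

w1:
  start at q0
  read 'a': q0 → q3
  read 'a': q3 → q1
  read 'd': q1 → q0
  read 'a': q0 → q3
  read 'a': q3 → q1
  read 'c': q1 → q0
  end q0, accepted
w2:
  start at q0
  read 'b': q0 → q3
  read 'd': q3 → q0
  read 'b': q0 → q3
  read 'a': q3 → q1
  read 'a': q1 → q4
  read 'a': q4 → q4
  read 'a': q4 → q4
  read 'a': q4 → q4
  end q4, rejected
w3:
  start at q0
  read 'b': q0 → q3
  read 'a': q3 → q1
  read 'a': q1 → q4
  read 'd': q4 → q4
  read 'a': q4 → q4
  read 'b': q4 → q4
  read 'a': q4 → q4
  read 'a': q4 → q4
  read 'b': q4 → q4
  read 'd': q4 → q4
  end q4, rejected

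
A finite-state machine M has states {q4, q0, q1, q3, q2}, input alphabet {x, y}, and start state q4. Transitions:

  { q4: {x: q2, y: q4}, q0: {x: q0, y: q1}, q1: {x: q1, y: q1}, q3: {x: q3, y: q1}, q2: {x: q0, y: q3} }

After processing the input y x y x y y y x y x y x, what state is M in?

q1

start at q4
read 'y': q4 → q4
read 'x': q4 → q2
read 'y': q2 → q3
read 'x': q3 → q3
read 'y': q3 → q1
read 'y': q1 → q1
read 'y': q1 → q1
read 'x': q1 → q1
read 'y': q1 → q1
read 'x': q1 → q1
read 'y': q1 → q1
read 'x': q1 → q1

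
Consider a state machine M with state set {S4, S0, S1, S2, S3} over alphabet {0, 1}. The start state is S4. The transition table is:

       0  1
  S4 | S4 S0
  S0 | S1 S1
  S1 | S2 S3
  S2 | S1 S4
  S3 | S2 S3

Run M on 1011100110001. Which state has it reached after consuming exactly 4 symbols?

start at S4
read '1': S4 → S0
read '0': S0 → S1
read '1': S1 → S3
read '1': S3 → S3
After 4 symbols: S3.

S3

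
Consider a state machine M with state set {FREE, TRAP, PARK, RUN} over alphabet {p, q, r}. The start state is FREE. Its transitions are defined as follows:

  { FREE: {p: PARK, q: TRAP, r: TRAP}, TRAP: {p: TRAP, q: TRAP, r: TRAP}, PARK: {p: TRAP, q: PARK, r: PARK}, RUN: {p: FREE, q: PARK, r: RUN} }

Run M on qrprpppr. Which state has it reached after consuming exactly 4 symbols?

TRAP

FREE → TRAP → TRAP → TRAP → TRAP
After 4 symbols: TRAP.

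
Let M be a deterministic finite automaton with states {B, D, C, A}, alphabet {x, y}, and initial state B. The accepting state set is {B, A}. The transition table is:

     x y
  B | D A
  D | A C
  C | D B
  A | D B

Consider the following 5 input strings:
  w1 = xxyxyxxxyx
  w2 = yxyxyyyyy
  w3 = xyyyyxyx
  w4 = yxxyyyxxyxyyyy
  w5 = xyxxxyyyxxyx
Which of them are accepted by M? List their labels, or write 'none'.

w1:
  start at B
  read 'x': B → D
  read 'x': D → A
  read 'y': A → B
  read 'x': B → D
  read 'y': D → C
  read 'x': C → D
  read 'x': D → A
  read 'x': A → D
  read 'y': D → C
  read 'x': C → D
  end D, rejected
w2:
  start at B
  read 'y': B → A
  read 'x': A → D
  read 'y': D → C
  read 'x': C → D
  read 'y': D → C
  read 'y': C → B
  read 'y': B → A
  read 'y': A → B
  read 'y': B → A
  end A, accepted
w3:
  start at B
  read 'x': B → D
  read 'y': D → C
  read 'y': C → B
  read 'y': B → A
  read 'y': A → B
  read 'x': B → D
  read 'y': D → C
  read 'x': C → D
  end D, rejected
w4:
  start at B
  read 'y': B → A
  read 'x': A → D
  read 'x': D → A
  read 'y': A → B
  read 'y': B → A
  read 'y': A → B
  read 'x': B → D
  read 'x': D → A
  read 'y': A → B
  read 'x': B → D
  read 'y': D → C
  read 'y': C → B
  read 'y': B → A
  read 'y': A → B
  end B, accepted
w5:
  start at B
  read 'x': B → D
  read 'y': D → C
  read 'x': C → D
  read 'x': D → A
  read 'x': A → D
  read 'y': D → C
  read 'y': C → B
  read 'y': B → A
  read 'x': A → D
  read 'x': D → A
  read 'y': A → B
  read 'x': B → D
  end D, rejected

w2, w4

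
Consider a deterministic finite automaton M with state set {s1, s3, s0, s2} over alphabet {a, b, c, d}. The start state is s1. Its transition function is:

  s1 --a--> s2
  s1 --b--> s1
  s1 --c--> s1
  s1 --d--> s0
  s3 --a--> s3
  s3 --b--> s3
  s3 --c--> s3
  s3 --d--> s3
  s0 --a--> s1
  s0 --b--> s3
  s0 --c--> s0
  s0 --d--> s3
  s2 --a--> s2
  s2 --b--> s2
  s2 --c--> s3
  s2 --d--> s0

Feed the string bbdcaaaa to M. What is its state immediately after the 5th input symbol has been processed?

start at s1
read 'b': s1 → s1
read 'b': s1 → s1
read 'd': s1 → s0
read 'c': s0 → s0
read 'a': s0 → s1
After 5 symbols: s1.

s1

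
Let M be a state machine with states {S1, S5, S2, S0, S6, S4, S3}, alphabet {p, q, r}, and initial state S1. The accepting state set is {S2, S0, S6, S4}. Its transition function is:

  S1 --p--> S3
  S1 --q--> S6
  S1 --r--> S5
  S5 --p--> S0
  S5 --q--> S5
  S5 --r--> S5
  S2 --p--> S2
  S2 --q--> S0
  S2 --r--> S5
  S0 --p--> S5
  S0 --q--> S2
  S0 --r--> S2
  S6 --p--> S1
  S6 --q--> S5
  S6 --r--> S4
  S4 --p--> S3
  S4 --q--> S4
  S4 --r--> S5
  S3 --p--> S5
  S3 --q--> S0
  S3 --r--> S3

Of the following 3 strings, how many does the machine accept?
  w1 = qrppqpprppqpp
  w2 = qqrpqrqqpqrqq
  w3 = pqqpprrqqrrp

w1:
  start at S1
  read 'q': S1 → S6
  read 'r': S6 → S4
  read 'p': S4 → S3
  read 'p': S3 → S5
  read 'q': S5 → S5
  read 'p': S5 → S0
  read 'p': S0 → S5
  read 'r': S5 → S5
  read 'p': S5 → S0
  read 'p': S0 → S5
  read 'q': S5 → S5
  read 'p': S5 → S0
  read 'p': S0 → S5
  end S5, rejected
w2:
  start at S1
  read 'q': S1 → S6
  read 'q': S6 → S5
  read 'r': S5 → S5
  read 'p': S5 → S0
  read 'q': S0 → S2
  read 'r': S2 → S5
  read 'q': S5 → S5
  read 'q': S5 → S5
  read 'p': S5 → S0
  read 'q': S0 → S2
  read 'r': S2 → S5
  read 'q': S5 → S5
  read 'q': S5 → S5
  end S5, rejected
w3:
  start at S1
  read 'p': S1 → S3
  read 'q': S3 → S0
  read 'q': S0 → S2
  read 'p': S2 → S2
  read 'p': S2 → S2
  read 'r': S2 → S5
  read 'r': S5 → S5
  read 'q': S5 → S5
  read 'q': S5 → S5
  read 'r': S5 → S5
  read 'r': S5 → S5
  read 'p': S5 → S0
  end S0, accepted

1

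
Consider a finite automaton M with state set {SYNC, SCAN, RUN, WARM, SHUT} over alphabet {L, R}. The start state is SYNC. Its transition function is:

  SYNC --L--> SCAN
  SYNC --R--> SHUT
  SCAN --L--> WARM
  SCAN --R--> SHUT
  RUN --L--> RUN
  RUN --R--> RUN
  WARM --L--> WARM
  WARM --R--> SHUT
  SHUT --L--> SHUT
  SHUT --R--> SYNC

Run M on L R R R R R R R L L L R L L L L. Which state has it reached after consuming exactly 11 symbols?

SHUT

Trace: SYNC -L-> SCAN -R-> SHUT -R-> SYNC -R-> SHUT -R-> SYNC -R-> SHUT -R-> SYNC -R-> SHUT -L-> SHUT -L-> SHUT -L-> SHUT
After 11 symbols: SHUT.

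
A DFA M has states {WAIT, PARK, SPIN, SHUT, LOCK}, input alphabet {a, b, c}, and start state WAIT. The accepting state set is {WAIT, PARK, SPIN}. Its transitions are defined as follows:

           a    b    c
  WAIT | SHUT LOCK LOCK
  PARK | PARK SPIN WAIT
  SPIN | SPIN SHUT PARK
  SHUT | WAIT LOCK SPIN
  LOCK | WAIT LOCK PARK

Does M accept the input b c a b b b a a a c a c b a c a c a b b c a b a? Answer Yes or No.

Trace: WAIT -b-> LOCK -c-> PARK -a-> PARK -b-> SPIN -b-> SHUT -b-> LOCK -a-> WAIT -a-> SHUT -a-> WAIT -c-> LOCK -a-> WAIT -c-> LOCK -b-> LOCK -a-> WAIT -c-> LOCK -a-> WAIT -c-> LOCK -a-> WAIT -b-> LOCK -b-> LOCK -c-> PARK -a-> PARK -b-> SPIN -a-> SPIN
End state SPIN is accepting.

Yes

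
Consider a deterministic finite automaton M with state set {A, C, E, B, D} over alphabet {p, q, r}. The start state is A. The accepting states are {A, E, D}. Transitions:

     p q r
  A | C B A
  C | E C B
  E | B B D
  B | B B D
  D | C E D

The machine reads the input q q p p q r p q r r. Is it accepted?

A → B → B → B → B → B → D → C → C → B → D
End state D is accepting.

Yes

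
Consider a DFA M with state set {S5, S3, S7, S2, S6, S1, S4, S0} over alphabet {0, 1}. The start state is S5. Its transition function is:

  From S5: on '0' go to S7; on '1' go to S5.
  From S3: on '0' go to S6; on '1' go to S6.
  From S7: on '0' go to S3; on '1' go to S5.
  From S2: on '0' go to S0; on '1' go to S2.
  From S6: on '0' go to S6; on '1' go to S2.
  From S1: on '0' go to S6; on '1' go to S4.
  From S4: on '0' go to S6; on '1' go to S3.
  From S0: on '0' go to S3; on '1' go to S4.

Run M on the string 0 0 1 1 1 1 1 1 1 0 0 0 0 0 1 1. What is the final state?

S2

S5 → S7 → S3 → S6 → S2 → S2 → S2 → S2 → S2 → S2 → S0 → S3 → S6 → S6 → S6 → S2 → S2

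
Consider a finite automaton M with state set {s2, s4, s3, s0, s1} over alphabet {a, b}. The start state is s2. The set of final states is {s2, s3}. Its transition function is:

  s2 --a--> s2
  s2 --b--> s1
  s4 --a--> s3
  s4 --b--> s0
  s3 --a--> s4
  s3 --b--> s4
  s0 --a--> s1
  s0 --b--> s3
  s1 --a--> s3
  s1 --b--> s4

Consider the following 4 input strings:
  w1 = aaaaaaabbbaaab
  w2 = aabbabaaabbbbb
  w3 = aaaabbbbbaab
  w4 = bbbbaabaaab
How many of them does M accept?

0

w1: Trace: s2 -a-> s2 -a-> s2 -a-> s2 -a-> s2 -a-> s2 -a-> s2 -a-> s2 -b-> s1 -b-> s4 -b-> s0 -a-> s1 -a-> s3 -a-> s4 -b-> s0  → end s0, rejected
w2: Trace: s2 -a-> s2 -a-> s2 -b-> s1 -b-> s4 -a-> s3 -b-> s4 -a-> s3 -a-> s4 -a-> s3 -b-> s4 -b-> s0 -b-> s3 -b-> s4 -b-> s0  → end s0, rejected
w3: Trace: s2 -a-> s2 -a-> s2 -a-> s2 -a-> s2 -b-> s1 -b-> s4 -b-> s0 -b-> s3 -b-> s4 -a-> s3 -a-> s4 -b-> s0  → end s0, rejected
w4: Trace: s2 -b-> s1 -b-> s4 -b-> s0 -b-> s3 -a-> s4 -a-> s3 -b-> s4 -a-> s3 -a-> s4 -a-> s3 -b-> s4  → end s4, rejected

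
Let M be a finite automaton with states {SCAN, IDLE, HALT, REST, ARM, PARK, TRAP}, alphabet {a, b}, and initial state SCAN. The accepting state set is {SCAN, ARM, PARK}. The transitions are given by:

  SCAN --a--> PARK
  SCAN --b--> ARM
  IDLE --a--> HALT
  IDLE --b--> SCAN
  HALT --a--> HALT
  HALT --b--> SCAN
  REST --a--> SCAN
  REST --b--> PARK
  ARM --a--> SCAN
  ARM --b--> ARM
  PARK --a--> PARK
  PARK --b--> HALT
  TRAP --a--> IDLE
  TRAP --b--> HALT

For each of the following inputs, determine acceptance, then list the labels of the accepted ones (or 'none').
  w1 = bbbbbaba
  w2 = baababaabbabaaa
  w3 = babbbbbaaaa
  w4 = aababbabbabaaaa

w1: Trace: SCAN -b-> ARM -b-> ARM -b-> ARM -b-> ARM -b-> ARM -a-> SCAN -b-> ARM -a-> SCAN  → end SCAN, accepted
w2: Trace: SCAN -b-> ARM -a-> SCAN -a-> PARK -b-> HALT -a-> HALT -b-> SCAN -a-> PARK -a-> PARK -b-> HALT -b-> SCAN -a-> PARK -b-> HALT -a-> HALT -a-> HALT -a-> HALT  → end HALT, rejected
w3: Trace: SCAN -b-> ARM -a-> SCAN -b-> ARM -b-> ARM -b-> ARM -b-> ARM -b-> ARM -a-> SCAN -a-> PARK -a-> PARK -a-> PARK  → end PARK, accepted
w4: Trace: SCAN -a-> PARK -a-> PARK -b-> HALT -a-> HALT -b-> SCAN -b-> ARM -a-> SCAN -b-> ARM -b-> ARM -a-> SCAN -b-> ARM -a-> SCAN -a-> PARK -a-> PARK -a-> PARK  → end PARK, accepted

w1, w3, w4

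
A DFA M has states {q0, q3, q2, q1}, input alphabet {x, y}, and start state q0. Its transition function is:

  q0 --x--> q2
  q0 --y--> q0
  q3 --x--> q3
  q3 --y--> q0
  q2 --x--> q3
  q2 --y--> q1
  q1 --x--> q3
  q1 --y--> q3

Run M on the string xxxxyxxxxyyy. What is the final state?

q0

start at q0
read 'x': q0 → q2
read 'x': q2 → q3
read 'x': q3 → q3
read 'x': q3 → q3
read 'y': q3 → q0
read 'x': q0 → q2
read 'x': q2 → q3
read 'x': q3 → q3
read 'x': q3 → q3
read 'y': q3 → q0
read 'y': q0 → q0
read 'y': q0 → q0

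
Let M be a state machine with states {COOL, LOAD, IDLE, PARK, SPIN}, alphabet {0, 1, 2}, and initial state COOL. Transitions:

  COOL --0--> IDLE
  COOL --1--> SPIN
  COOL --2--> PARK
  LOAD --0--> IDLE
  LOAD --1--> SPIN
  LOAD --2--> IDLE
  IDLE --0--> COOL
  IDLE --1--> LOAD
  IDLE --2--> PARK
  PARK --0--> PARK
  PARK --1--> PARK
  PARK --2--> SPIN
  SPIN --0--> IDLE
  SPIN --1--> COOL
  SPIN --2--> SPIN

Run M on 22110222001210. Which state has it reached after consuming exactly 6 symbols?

PARK

Trace: COOL -2-> PARK -2-> SPIN -1-> COOL -1-> SPIN -0-> IDLE -2-> PARK
After 6 symbols: PARK.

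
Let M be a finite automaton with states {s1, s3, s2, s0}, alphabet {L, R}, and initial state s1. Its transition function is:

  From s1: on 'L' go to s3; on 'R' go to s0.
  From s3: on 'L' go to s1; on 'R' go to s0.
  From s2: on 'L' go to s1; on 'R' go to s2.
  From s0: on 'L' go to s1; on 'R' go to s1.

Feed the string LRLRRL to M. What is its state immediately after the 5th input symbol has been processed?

s1 → s3 → s0 → s1 → s0 → s1
After 5 symbols: s1.

s1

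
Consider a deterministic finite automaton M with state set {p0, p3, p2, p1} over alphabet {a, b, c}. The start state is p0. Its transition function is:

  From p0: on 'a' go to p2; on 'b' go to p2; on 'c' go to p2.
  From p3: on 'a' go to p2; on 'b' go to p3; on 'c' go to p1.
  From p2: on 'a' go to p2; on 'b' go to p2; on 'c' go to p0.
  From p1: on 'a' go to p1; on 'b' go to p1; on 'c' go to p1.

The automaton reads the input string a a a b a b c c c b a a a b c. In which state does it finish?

Trace: p0 -a-> p2 -a-> p2 -a-> p2 -b-> p2 -a-> p2 -b-> p2 -c-> p0 -c-> p2 -c-> p0 -b-> p2 -a-> p2 -a-> p2 -a-> p2 -b-> p2 -c-> p0

p0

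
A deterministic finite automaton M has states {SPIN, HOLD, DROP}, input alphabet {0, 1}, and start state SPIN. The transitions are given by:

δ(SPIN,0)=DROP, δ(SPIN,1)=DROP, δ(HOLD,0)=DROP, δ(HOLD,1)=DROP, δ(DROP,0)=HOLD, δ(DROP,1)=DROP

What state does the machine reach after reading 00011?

DROP

Trace: SPIN -0-> DROP -0-> HOLD -0-> DROP -1-> DROP -1-> DROP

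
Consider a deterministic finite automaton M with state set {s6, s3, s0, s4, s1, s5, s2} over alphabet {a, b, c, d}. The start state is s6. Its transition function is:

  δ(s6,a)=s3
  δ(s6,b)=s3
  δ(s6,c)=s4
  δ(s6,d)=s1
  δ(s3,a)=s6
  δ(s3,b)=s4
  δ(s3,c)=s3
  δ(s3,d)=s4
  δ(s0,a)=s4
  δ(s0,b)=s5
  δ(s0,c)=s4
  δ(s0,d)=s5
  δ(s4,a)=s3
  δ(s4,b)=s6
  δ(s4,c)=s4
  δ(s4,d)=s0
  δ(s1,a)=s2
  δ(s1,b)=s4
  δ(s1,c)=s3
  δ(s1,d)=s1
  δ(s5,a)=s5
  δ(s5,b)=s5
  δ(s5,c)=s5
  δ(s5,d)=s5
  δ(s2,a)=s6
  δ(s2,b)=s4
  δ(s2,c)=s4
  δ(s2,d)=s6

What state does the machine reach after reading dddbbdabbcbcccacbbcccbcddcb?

s5

start at s6
read 'd': s6 → s1
read 'd': s1 → s1
read 'd': s1 → s1
read 'b': s1 → s4
read 'b': s4 → s6
read 'd': s6 → s1
read 'a': s1 → s2
read 'b': s2 → s4
read 'b': s4 → s6
read 'c': s6 → s4
read 'b': s4 → s6
read 'c': s6 → s4
read 'c': s4 → s4
read 'c': s4 → s4
read 'a': s4 → s3
read 'c': s3 → s3
read 'b': s3 → s4
read 'b': s4 → s6
read 'c': s6 → s4
read 'c': s4 → s4
read 'c': s4 → s4
read 'b': s4 → s6
read 'c': s6 → s4
read 'd': s4 → s0
read 'd': s0 → s5
read 'c': s5 → s5
read 'b': s5 → s5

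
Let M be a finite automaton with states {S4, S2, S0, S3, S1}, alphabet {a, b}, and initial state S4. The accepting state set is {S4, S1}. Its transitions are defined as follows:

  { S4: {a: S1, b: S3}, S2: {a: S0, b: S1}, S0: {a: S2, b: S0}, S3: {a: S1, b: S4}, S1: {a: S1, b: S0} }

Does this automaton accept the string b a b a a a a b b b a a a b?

Trace: S4 -b-> S3 -a-> S1 -b-> S0 -a-> S2 -a-> S0 -a-> S2 -a-> S0 -b-> S0 -b-> S0 -b-> S0 -a-> S2 -a-> S0 -a-> S2 -b-> S1
End state S1 is accepting.

Yes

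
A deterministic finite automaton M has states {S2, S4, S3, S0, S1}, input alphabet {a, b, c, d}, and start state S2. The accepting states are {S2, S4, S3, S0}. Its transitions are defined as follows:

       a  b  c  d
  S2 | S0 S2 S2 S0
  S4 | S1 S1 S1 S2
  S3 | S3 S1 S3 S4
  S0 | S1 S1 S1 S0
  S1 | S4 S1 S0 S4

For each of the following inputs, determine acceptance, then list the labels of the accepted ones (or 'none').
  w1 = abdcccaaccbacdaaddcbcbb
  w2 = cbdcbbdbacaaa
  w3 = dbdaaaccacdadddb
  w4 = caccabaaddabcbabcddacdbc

w1: Trace: S2 -a-> S0 -b-> S1 -d-> S4 -c-> S1 -c-> S0 -c-> S1 -a-> S4 -a-> S1 -c-> S0 -c-> S1 -b-> S1 -a-> S4 -c-> S1 -d-> S4 -a-> S1 -a-> S4 -d-> S2 -d-> S0 -c-> S1 -b-> S1 -c-> S0 -b-> S1 -b-> S1  → end S1, rejected
w2: Trace: S2 -c-> S2 -b-> S2 -d-> S0 -c-> S1 -b-> S1 -b-> S1 -d-> S4 -b-> S1 -a-> S4 -c-> S1 -a-> S4 -a-> S1 -a-> S4  → end S4, accepted
w3: Trace: S2 -d-> S0 -b-> S1 -d-> S4 -a-> S1 -a-> S4 -a-> S1 -c-> S0 -c-> S1 -a-> S4 -c-> S1 -d-> S4 -a-> S1 -d-> S4 -d-> S2 -d-> S0 -b-> S1  → end S1, rejected
w4: Trace: S2 -c-> S2 -a-> S0 -c-> S1 -c-> S0 -a-> S1 -b-> S1 -a-> S4 -a-> S1 -d-> S4 -d-> S2 -a-> S0 -b-> S1 -c-> S0 -b-> S1 -a-> S4 -b-> S1 -c-> S0 -d-> S0 -d-> S0 -a-> S1 -c-> S0 -d-> S0 -b-> S1 -c-> S0  → end S0, accepted

w2, w4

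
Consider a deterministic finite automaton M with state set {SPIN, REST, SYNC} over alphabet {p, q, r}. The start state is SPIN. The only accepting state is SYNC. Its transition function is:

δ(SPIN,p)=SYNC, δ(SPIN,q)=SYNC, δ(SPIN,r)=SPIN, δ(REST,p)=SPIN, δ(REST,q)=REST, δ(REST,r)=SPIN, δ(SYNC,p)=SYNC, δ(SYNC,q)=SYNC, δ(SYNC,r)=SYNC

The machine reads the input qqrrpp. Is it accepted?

Yes

SPIN → SYNC → SYNC → SYNC → SYNC → SYNC → SYNC
End state SYNC is accepting.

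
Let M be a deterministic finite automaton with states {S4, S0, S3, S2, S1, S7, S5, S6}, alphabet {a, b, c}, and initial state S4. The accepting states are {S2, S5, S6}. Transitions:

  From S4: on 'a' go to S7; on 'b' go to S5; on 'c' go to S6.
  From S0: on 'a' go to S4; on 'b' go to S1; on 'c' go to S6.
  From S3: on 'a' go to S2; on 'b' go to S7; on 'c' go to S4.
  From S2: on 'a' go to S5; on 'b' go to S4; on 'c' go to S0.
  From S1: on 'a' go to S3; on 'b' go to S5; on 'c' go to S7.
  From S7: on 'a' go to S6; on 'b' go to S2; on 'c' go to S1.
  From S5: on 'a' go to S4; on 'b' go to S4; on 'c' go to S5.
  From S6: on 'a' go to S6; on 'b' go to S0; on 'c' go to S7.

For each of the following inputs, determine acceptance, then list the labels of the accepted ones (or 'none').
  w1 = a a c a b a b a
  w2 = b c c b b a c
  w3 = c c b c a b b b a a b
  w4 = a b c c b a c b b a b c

w1:
  start at S4
  read 'a': S4 → S7
  read 'a': S7 → S6
  read 'c': S6 → S7
  read 'a': S7 → S6
  read 'b': S6 → S0
  read 'a': S0 → S4
  read 'b': S4 → S5
  read 'a': S5 → S4
  end S4, rejected
w2:
  start at S4
  read 'b': S4 → S5
  read 'c': S5 → S5
  read 'c': S5 → S5
  read 'b': S5 → S4
  read 'b': S4 → S5
  read 'a': S5 → S4
  read 'c': S4 → S6
  end S6, accepted
w3:
  start at S4
  read 'c': S4 → S6
  read 'c': S6 → S7
  read 'b': S7 → S2
  read 'c': S2 → S0
  read 'a': S0 → S4
  read 'b': S4 → S5
  read 'b': S5 → S4
  read 'b': S4 → S5
  read 'a': S5 → S4
  read 'a': S4 → S7
  read 'b': S7 → S2
  end S2, accepted
w4:
  start at S4
  read 'a': S4 → S7
  read 'b': S7 → S2
  read 'c': S2 → S0
  read 'c': S0 → S6
  read 'b': S6 → S0
  read 'a': S0 → S4
  read 'c': S4 → S6
  read 'b': S6 → S0
  read 'b': S0 → S1
  read 'a': S1 → S3
  read 'b': S3 → S7
  read 'c': S7 → S1
  end S1, rejected

w2, w3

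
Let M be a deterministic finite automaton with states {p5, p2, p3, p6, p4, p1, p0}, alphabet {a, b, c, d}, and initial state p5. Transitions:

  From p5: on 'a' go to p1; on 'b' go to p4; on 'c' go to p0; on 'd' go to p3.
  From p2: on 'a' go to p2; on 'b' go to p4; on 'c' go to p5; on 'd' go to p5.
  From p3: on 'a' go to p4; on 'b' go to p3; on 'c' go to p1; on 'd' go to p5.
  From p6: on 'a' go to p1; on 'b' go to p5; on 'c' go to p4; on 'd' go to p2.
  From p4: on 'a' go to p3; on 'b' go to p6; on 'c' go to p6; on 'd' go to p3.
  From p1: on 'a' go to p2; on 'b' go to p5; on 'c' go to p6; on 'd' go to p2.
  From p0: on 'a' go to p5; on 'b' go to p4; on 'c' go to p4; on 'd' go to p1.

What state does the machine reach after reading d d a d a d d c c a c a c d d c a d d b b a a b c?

start at p5
read 'd': p5 → p3
read 'd': p3 → p5
read 'a': p5 → p1
read 'd': p1 → p2
read 'a': p2 → p2
read 'd': p2 → p5
read 'd': p5 → p3
read 'c': p3 → p1
read 'c': p1 → p6
read 'a': p6 → p1
read 'c': p1 → p6
read 'a': p6 → p1
read 'c': p1 → p6
read 'd': p6 → p2
read 'd': p2 → p5
read 'c': p5 → p0
read 'a': p0 → p5
read 'd': p5 → p3
read 'd': p3 → p5
read 'b': p5 → p4
read 'b': p4 → p6
read 'a': p6 → p1
read 'a': p1 → p2
read 'b': p2 → p4
read 'c': p4 → p6

p6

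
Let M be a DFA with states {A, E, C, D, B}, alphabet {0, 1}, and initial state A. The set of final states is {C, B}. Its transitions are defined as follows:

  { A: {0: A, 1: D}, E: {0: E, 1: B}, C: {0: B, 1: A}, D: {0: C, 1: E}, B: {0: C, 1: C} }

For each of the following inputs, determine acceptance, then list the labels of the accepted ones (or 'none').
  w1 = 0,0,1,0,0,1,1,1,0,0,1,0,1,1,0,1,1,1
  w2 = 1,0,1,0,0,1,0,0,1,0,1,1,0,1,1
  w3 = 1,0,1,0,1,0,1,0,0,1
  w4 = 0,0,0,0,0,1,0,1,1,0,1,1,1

w1

w1: Trace: A -0-> A -0-> A -1-> D -0-> C -0-> B -1-> C -1-> A -1-> D -0-> C -0-> B -1-> C -0-> B -1-> C -1-> A -0-> A -1-> D -1-> E -1-> B  → end B, accepted
w2: Trace: A -1-> D -0-> C -1-> A -0-> A -0-> A -1-> D -0-> C -0-> B -1-> C -0-> B -1-> C -1-> A -0-> A -1-> D -1-> E  → end E, rejected
w3: Trace: A -1-> D -0-> C -1-> A -0-> A -1-> D -0-> C -1-> A -0-> A -0-> A -1-> D  → end D, rejected
w4: Trace: A -0-> A -0-> A -0-> A -0-> A -0-> A -1-> D -0-> C -1-> A -1-> D -0-> C -1-> A -1-> D -1-> E  → end E, rejected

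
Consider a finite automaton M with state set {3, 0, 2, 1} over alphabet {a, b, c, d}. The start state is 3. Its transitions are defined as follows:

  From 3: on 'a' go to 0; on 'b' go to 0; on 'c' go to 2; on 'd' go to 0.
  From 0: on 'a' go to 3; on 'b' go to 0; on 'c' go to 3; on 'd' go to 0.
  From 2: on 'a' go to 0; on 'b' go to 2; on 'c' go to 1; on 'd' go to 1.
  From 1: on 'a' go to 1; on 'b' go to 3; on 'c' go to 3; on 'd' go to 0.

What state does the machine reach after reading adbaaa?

Trace: 3 -a-> 0 -d-> 0 -b-> 0 -a-> 3 -a-> 0 -a-> 3

3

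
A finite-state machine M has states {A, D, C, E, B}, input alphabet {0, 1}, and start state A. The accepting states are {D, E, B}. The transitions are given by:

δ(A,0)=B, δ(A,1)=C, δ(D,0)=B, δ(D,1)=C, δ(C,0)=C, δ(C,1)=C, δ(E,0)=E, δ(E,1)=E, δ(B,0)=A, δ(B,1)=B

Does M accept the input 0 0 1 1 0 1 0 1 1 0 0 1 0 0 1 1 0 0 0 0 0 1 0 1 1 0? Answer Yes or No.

start at A
read '0': A → B
read '0': B → A
read '1': A → C
read '1': C → C
read '0': C → C
read '1': C → C
read '0': C → C
read '1': C → C
read '1': C → C
read '0': C → C
read '0': C → C
read '1': C → C
read '0': C → C
read '0': C → C
read '1': C → C
read '1': C → C
read '0': C → C
read '0': C → C
read '0': C → C
read '0': C → C
read '0': C → C
read '1': C → C
read '0': C → C
read '1': C → C
read '1': C → C
read '0': C → C
End state C is not accepting.

No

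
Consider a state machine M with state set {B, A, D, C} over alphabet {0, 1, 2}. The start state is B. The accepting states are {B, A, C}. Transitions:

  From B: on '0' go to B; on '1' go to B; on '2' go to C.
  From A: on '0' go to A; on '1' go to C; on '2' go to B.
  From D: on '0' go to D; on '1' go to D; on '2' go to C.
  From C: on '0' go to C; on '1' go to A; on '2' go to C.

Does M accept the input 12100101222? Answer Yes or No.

B → B → C → A → A → A → C → C → A → B → C → C
End state C is accepting.

Yes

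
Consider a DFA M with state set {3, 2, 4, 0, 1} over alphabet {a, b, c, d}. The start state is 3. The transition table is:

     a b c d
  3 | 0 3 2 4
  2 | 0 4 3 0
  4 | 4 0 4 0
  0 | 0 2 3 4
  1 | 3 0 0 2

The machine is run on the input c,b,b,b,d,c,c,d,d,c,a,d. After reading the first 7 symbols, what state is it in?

Trace: 3 -c-> 2 -b-> 4 -b-> 0 -b-> 2 -d-> 0 -c-> 3 -c-> 2
After 7 symbols: 2.

2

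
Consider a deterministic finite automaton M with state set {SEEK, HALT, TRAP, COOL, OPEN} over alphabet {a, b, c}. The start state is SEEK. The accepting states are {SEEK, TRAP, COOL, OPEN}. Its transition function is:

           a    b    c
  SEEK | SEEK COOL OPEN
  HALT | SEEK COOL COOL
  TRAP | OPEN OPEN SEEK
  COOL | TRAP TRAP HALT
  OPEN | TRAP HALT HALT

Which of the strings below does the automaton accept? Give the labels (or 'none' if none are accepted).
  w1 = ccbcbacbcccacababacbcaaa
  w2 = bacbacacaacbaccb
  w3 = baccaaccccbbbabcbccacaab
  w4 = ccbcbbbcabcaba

w1, w3, w4

w1: Trace: SEEK -c-> OPEN -c-> HALT -b-> COOL -c-> HALT -b-> COOL -a-> TRAP -c-> SEEK -b-> COOL -c-> HALT -c-> COOL -c-> HALT -a-> SEEK -c-> OPEN -a-> TRAP -b-> OPEN -a-> TRAP -b-> OPEN -a-> TRAP -c-> SEEK -b-> COOL -c-> HALT -a-> SEEK -a-> SEEK -a-> SEEK  → end SEEK, accepted
w2: Trace: SEEK -b-> COOL -a-> TRAP -c-> SEEK -b-> COOL -a-> TRAP -c-> SEEK -a-> SEEK -c-> OPEN -a-> TRAP -a-> OPEN -c-> HALT -b-> COOL -a-> TRAP -c-> SEEK -c-> OPEN -b-> HALT  → end HALT, rejected
w3: Trace: SEEK -b-> COOL -a-> TRAP -c-> SEEK -c-> OPEN -a-> TRAP -a-> OPEN -c-> HALT -c-> COOL -c-> HALT -c-> COOL -b-> TRAP -b-> OPEN -b-> HALT -a-> SEEK -b-> COOL -c-> HALT -b-> COOL -c-> HALT -c-> COOL -a-> TRAP -c-> SEEK -a-> SEEK -a-> SEEK -b-> COOL  → end COOL, accepted
w4: Trace: SEEK -c-> OPEN -c-> HALT -b-> COOL -c-> HALT -b-> COOL -b-> TRAP -b-> OPEN -c-> HALT -a-> SEEK -b-> COOL -c-> HALT -a-> SEEK -b-> COOL -a-> TRAP  → end TRAP, accepted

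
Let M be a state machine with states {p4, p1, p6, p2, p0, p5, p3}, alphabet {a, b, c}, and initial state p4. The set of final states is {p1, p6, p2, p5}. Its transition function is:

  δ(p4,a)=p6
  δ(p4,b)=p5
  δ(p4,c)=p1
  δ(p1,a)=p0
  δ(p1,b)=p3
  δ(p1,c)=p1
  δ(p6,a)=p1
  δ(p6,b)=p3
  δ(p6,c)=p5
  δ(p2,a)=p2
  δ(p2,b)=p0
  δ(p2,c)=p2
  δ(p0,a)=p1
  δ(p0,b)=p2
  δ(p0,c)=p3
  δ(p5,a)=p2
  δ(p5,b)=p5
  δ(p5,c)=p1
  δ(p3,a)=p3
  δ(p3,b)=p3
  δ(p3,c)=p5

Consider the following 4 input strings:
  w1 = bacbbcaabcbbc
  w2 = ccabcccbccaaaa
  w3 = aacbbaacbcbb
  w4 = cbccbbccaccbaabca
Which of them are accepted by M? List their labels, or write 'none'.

w1: Trace: p4 -b-> p5 -a-> p2 -c-> p2 -b-> p0 -b-> p2 -c-> p2 -a-> p2 -a-> p2 -b-> p0 -c-> p3 -b-> p3 -b-> p3 -c-> p5  → end p5, accepted
w2: Trace: p4 -c-> p1 -c-> p1 -a-> p0 -b-> p2 -c-> p2 -c-> p2 -c-> p2 -b-> p0 -c-> p3 -c-> p5 -a-> p2 -a-> p2 -a-> p2 -a-> p2  → end p2, accepted
w3: Trace: p4 -a-> p6 -a-> p1 -c-> p1 -b-> p3 -b-> p3 -a-> p3 -a-> p3 -c-> p5 -b-> p5 -c-> p1 -b-> p3 -b-> p3  → end p3, rejected
w4: Trace: p4 -c-> p1 -b-> p3 -c-> p5 -c-> p1 -b-> p3 -b-> p3 -c-> p5 -c-> p1 -a-> p0 -c-> p3 -c-> p5 -b-> p5 -a-> p2 -a-> p2 -b-> p0 -c-> p3 -a-> p3  → end p3, rejected

w1, w2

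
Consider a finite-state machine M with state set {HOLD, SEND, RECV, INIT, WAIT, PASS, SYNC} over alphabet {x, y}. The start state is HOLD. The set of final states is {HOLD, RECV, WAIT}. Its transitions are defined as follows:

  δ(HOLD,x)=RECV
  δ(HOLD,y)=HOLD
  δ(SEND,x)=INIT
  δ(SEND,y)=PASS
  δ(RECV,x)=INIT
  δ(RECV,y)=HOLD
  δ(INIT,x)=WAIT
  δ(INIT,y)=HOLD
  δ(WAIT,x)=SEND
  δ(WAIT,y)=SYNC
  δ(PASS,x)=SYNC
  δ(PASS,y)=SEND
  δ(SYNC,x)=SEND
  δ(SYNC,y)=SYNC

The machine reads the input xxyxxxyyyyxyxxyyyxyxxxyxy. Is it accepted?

HOLD → RECV → INIT → HOLD → RECV → INIT → WAIT → SYNC → SYNC → SYNC → SYNC → SEND → PASS → SYNC → SEND → PASS → SEND → PASS → SYNC → SYNC → SEND → INIT → WAIT → SYNC → SEND → PASS
End state PASS is not accepting.

No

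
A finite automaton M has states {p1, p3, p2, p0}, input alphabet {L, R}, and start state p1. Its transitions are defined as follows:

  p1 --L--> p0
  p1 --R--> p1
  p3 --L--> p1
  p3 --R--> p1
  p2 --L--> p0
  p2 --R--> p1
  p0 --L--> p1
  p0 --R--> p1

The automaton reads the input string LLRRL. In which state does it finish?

p0

p1 → p0 → p1 → p1 → p1 → p0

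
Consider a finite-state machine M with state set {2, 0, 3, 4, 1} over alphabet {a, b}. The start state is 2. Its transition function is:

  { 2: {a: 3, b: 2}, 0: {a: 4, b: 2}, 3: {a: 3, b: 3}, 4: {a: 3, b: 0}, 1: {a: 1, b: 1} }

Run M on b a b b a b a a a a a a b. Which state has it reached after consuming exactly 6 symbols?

2 → 2 → 3 → 3 → 3 → 3 → 3
After 6 symbols: 3.

3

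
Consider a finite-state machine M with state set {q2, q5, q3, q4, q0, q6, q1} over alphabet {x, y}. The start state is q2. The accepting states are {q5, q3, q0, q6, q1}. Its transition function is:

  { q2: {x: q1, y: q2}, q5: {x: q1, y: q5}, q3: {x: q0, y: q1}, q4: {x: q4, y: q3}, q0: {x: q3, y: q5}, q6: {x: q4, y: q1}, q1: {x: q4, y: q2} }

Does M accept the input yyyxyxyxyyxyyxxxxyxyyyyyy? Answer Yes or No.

Trace: q2 -y-> q2 -y-> q2 -y-> q2 -x-> q1 -y-> q2 -x-> q1 -y-> q2 -x-> q1 -y-> q2 -y-> q2 -x-> q1 -y-> q2 -y-> q2 -x-> q1 -x-> q4 -x-> q4 -x-> q4 -y-> q3 -x-> q0 -y-> q5 -y-> q5 -y-> q5 -y-> q5 -y-> q5 -y-> q5
End state q5 is accepting.

Yes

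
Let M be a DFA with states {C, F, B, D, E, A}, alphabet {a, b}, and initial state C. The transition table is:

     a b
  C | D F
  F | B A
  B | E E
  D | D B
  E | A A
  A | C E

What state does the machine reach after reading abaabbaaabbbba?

A

start at C
read 'a': C → D
read 'b': D → B
read 'a': B → E
read 'a': E → A
read 'b': A → E
read 'b': E → A
read 'a': A → C
read 'a': C → D
read 'a': D → D
read 'b': D → B
read 'b': B → E
read 'b': E → A
read 'b': A → E
read 'a': E → A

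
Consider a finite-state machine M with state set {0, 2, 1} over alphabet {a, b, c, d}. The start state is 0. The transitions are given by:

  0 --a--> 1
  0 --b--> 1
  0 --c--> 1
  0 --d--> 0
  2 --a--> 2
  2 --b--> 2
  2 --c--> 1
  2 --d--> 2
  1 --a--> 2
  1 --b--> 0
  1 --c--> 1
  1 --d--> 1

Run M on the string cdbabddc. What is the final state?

1

0 → 1 → 1 → 0 → 1 → 0 → 0 → 0 → 1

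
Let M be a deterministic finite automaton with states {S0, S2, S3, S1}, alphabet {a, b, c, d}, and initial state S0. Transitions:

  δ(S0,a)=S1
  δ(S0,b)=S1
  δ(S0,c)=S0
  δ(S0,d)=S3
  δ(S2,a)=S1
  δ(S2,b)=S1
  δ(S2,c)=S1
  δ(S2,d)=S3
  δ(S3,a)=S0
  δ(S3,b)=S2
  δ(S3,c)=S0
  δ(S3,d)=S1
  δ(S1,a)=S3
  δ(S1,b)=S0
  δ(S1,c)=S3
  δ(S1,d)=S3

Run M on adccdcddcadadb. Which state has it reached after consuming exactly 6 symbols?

S0

start at S0
read 'a': S0 → S1
read 'd': S1 → S3
read 'c': S3 → S0
read 'c': S0 → S0
read 'd': S0 → S3
read 'c': S3 → S0
After 6 symbols: S0.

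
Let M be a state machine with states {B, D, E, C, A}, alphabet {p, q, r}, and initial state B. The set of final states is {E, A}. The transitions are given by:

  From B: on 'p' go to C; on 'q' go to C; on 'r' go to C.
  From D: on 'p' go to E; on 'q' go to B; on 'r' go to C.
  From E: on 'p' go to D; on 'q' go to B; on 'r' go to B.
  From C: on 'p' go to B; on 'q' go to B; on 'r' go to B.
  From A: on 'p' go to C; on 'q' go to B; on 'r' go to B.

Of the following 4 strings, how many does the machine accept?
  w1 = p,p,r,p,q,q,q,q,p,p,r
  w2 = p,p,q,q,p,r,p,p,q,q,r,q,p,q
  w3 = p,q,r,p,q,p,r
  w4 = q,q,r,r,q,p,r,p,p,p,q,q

0

w1: Trace: B -p-> C -p-> B -r-> C -p-> B -q-> C -q-> B -q-> C -q-> B -p-> C -p-> B -r-> C  → end C, rejected
w2: Trace: B -p-> C -p-> B -q-> C -q-> B -p-> C -r-> B -p-> C -p-> B -q-> C -q-> B -r-> C -q-> B -p-> C -q-> B  → end B, rejected
w3: Trace: B -p-> C -q-> B -r-> C -p-> B -q-> C -p-> B -r-> C  → end C, rejected
w4: Trace: B -q-> C -q-> B -r-> C -r-> B -q-> C -p-> B -r-> C -p-> B -p-> C -p-> B -q-> C -q-> B  → end B, rejected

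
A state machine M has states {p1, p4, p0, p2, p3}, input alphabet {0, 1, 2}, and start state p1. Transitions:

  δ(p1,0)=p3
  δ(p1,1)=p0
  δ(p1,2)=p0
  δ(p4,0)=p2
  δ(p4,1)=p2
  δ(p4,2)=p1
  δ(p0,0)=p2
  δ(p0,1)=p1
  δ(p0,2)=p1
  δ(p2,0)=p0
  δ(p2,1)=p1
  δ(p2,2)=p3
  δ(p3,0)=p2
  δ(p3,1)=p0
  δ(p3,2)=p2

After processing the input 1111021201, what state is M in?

Trace: p1 -1-> p0 -1-> p1 -1-> p0 -1-> p1 -0-> p3 -2-> p2 -1-> p1 -2-> p0 -0-> p2 -1-> p1

p1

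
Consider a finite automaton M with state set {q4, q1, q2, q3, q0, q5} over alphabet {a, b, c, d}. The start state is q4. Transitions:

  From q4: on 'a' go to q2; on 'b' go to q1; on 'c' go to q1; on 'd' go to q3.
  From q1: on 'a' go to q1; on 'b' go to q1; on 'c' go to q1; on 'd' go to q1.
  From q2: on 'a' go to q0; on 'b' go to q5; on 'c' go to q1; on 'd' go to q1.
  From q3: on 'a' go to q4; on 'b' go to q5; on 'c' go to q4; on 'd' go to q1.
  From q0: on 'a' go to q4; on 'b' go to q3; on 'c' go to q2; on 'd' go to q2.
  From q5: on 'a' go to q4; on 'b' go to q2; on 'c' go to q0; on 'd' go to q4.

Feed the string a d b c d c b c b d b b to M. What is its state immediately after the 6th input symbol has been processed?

q4 → q2 → q1 → q1 → q1 → q1 → q1
After 6 symbols: q1.

q1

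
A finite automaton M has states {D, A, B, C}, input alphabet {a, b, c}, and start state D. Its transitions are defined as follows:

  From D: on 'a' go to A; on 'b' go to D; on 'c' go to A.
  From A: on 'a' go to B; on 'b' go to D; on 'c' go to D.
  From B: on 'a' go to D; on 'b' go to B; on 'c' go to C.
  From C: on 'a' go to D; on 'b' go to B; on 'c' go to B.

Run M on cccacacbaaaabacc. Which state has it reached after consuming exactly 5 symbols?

C

D → A → D → A → B → C
After 5 symbols: C.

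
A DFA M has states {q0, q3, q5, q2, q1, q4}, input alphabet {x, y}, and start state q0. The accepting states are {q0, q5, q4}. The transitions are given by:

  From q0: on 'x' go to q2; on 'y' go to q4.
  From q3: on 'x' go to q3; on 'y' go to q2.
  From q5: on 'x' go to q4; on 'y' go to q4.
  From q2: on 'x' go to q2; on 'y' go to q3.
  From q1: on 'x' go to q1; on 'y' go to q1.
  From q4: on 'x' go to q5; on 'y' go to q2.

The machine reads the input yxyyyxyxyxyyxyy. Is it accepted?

start at q0
read 'y': q0 → q4
read 'x': q4 → q5
read 'y': q5 → q4
read 'y': q4 → q2
read 'y': q2 → q3
read 'x': q3 → q3
read 'y': q3 → q2
read 'x': q2 → q2
read 'y': q2 → q3
read 'x': q3 → q3
read 'y': q3 → q2
read 'y': q2 → q3
read 'x': q3 → q3
read 'y': q3 → q2
read 'y': q2 → q3
End state q3 is not accepting.

No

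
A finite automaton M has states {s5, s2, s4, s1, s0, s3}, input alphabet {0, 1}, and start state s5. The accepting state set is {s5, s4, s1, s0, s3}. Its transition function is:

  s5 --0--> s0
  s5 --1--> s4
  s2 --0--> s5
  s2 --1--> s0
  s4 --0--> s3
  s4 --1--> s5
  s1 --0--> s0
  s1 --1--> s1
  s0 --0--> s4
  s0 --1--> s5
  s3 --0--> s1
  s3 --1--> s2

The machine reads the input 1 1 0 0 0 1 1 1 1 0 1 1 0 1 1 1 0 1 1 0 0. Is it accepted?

start at s5
read '1': s5 → s4
read '1': s4 → s5
read '0': s5 → s0
read '0': s0 → s4
read '0': s4 → s3
read '1': s3 → s2
read '1': s2 → s0
read '1': s0 → s5
read '1': s5 → s4
read '0': s4 → s3
read '1': s3 → s2
read '1': s2 → s0
read '0': s0 → s4
read '1': s4 → s5
read '1': s5 → s4
read '1': s4 → s5
read '0': s5 → s0
read '1': s0 → s5
read '1': s5 → s4
read '0': s4 → s3
read '0': s3 → s1
End state s1 is accepting.

Yes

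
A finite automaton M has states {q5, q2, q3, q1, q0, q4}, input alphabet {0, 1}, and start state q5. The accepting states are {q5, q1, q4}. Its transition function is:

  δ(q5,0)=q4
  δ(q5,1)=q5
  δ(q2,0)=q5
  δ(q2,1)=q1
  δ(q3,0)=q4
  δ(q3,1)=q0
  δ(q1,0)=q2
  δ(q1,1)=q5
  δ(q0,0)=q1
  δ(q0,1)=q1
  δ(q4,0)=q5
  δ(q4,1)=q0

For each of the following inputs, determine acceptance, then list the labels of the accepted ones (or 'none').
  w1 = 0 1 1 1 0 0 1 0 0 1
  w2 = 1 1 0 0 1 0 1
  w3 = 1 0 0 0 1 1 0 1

w1, w3

w1: q5 → q4 → q0 → q1 → q5 → q4 → q5 → q5 → q4 → q5 → q5  → end q5, accepted
w2: q5 → q5 → q5 → q4 → q5 → q5 → q4 → q0  → end q0, rejected
w3: q5 → q5 → q4 → q5 → q4 → q0 → q1 → q2 → q1  → end q1, accepted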